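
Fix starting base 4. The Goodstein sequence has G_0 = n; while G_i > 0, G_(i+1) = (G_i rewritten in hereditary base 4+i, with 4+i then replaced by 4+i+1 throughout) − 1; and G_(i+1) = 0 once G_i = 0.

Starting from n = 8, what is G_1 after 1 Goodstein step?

9

base 4: 8 = 2·4; at 5: 2·5 = 10; next = 9
base 5: 9 = 5 + 4; at 6: 6 + 4 = 10; next = 9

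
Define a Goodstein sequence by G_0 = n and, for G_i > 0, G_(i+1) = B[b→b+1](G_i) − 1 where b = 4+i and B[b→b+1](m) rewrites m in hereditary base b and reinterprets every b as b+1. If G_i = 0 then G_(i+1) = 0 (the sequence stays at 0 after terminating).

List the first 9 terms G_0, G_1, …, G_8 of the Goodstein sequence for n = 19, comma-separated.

19, 27, 37, 49, 63, 69, 75, 81, 87

G_0=19  [base 4] 4^2 + 3  →[4↦5]→  5^2 + 3 = 28  −1 ⇒ G_1=27
G_1=27  [base 5] 5^2 + 2  →[5↦6]→  6^2 + 2 = 38  −1 ⇒ G_2=37
G_2=37  [base 6] 6^2 + 1  →[6↦7]→  7^2 + 1 = 50  −1 ⇒ G_3=49
G_3=49  [base 7] 7^2  →[7↦8]→  8^2 = 64  −1 ⇒ G_4=63
G_4=63  [base 8] 7·8 + 7  →[8↦9]→  7·9 + 7 = 70  −1 ⇒ G_5=69
G_5=69  [base 9] 7·9 + 6  →[9↦10]→  7·10 + 6 = 76  −1 ⇒ G_6=75
G_6=75  [base 10] 7·10 + 5  →[10↦11]→  7·11 + 5 = 82  −1 ⇒ G_7=81
G_7=81  [base 11] 7·11 + 4  →[11↦12]→  7·12 + 4 = 88  −1 ⇒ G_8=87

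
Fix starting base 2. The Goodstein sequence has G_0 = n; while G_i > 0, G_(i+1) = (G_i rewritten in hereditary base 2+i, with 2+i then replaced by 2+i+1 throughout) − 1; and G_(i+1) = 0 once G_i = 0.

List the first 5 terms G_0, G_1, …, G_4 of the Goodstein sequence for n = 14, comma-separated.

[0] 14 ≡ 2^(2 + 1) + 2^2 + 2 (base 2). Lift 3: 111. −1: 110.
[1] 110 ≡ 3^(3 + 1) + 3^3 + 2 (base 3). Lift 4: 1282. −1: 1281.
[2] 1281 ≡ 4^(4 + 1) + 4^4 + 1 (base 4). Lift 5: 18751. −1: 18750.
[3] 18750 ≡ 5^(5 + 1) + 5^5 (base 5). Lift 6: 326592. −1: 326591.

14, 110, 1281, 18750, 326591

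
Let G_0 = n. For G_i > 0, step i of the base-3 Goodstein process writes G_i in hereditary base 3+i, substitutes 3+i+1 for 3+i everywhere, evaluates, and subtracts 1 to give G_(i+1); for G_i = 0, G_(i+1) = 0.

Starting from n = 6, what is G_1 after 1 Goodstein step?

7

base 3: 6 = 2·3; at 4: 2·4 = 8; next = 7
base 4: 7 = 4 + 3; at 5: 5 + 3 = 8; next = 7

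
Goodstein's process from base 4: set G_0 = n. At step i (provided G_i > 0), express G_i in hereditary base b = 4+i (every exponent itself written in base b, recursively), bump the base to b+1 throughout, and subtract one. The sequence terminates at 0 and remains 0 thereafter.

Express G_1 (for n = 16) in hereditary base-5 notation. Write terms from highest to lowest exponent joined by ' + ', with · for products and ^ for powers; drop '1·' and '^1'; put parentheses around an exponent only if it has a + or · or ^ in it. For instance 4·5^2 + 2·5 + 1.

4·5 + 4

16 —HB4→ 4^2 —bump→ 5^2 = 25 —(−1)→ 24
24 —HB5→ 4·5 + 4 —bump→ 4·6 + 4 = 28 —(−1)→ 27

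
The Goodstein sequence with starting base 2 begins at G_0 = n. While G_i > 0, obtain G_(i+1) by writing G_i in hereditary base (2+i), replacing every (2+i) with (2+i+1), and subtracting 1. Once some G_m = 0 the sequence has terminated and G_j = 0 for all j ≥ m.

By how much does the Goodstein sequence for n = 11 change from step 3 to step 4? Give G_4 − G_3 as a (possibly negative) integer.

264310

(0) 11|_2 = 2^(2 + 1) + 2 + 1 ↦ 3^(3 + 1) + 3 + 1|_3 = 85 ⇒ 84
(1) 84|_3 = 3^(3 + 1) + 3 ↦ 4^(4 + 1) + 4|_4 = 1028 ⇒ 1027
(2) 1027|_4 = 4^(4 + 1) + 3 ↦ 5^(5 + 1) + 3|_5 = 15628 ⇒ 15627
(3) 15627|_5 = 5^(5 + 1) + 2 ↦ 6^(6 + 1) + 2|_6 = 279938 ⇒ 279937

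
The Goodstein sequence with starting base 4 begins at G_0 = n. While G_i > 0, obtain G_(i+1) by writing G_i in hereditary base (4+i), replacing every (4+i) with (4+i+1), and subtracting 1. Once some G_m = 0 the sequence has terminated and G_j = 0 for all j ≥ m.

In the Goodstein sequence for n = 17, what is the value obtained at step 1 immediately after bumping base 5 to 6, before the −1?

36

(0) 17|_4 = 4^2 + 1 ↦ 5^2 + 1|_5 = 26 ⇒ 25
(1) 25|_5 = 5^2 ↦ 6^2|_6 = 36 ⇒ 35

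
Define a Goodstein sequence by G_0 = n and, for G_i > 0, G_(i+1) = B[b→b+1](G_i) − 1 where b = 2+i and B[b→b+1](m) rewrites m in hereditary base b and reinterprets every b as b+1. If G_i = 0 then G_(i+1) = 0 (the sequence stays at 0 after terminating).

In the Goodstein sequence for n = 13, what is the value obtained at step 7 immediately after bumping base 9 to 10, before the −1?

i=0: 13 = 2^(2 + 1) + 2^2 + 1 (b=2); 2→3: 3^(3 + 1) + 3^3 + 1 = 109; 109−1 = 108
i=1: 108 = 3^(3 + 1) + 3^3 (b=3); 3→4: 4^(4 + 1) + 4^4 = 1280; 1280−1 = 1279
i=2: 1279 = 4^(4 + 1) + 3·4^3 + 3·4^2 + 3·4 + 3 (b=4); 4→5: 5^(5 + 1) + 3·5^3 + 3·5^2 + 3·5 + 3 = 16093; 16093−1 = 16092
i=3: 16092 = 5^(5 + 1) + 3·5^3 + 3·5^2 + 3·5 + 2 (b=5); 5→6: 6^(6 + 1) + 3·6^3 + 3·6^2 + 3·6 + 2 = 280712; 280712−1 = 280711
i=4: 280711 = 6^(6 + 1) + 3·6^3 + 3·6^2 + 3·6 + 1 (b=6); 6→7: 7^(7 + 1) + 3·7^3 + 3·7^2 + 3·7 + 1 = 5765999; 5765999−1 = 5765998
i=5: 5765998 = 7^(7 + 1) + 3·7^3 + 3·7^2 + 3·7 (b=7); 7→8: 8^(8 + 1) + 3·8^3 + 3·8^2 + 3·8 = 134219480; 134219480−1 = 134219479
i=6: 134219479 = 8^(8 + 1) + 3·8^3 + 3·8^2 + 2·8 + 7 (b=8); 8→9: 9^(9 + 1) + 3·9^3 + 3·9^2 + 2·9 + 7 = 3486786856; 3486786856−1 = 3486786855
i=7: 3486786855 = 9^(9 + 1) + 3·9^3 + 3·9^2 + 2·9 + 6 (b=9); 9→10: 10^(10 + 1) + 3·10^3 + 3·10^2 + 2·10 + 6 = 100000003326; 100000003326−1 = 100000003325

100000003326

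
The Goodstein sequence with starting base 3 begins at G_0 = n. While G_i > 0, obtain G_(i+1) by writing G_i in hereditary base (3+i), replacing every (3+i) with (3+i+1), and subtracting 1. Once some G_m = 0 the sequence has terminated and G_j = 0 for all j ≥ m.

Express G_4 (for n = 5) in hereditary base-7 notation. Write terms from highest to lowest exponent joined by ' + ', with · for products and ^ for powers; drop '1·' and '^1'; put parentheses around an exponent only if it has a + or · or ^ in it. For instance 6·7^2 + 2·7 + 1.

[0] 5 ≡ 3 + 2 (base 3). Lift 4: 6. −1: 5.
[1] 5 ≡ 4 + 1 (base 4). Lift 5: 6. −1: 5.
[2] 5 ≡ 5 (base 5). Lift 6: 6. −1: 5.
[3] 5 ≡ 5 (base 6). Lift 7: 5. −1: 4.
[4] 4 ≡ 4 (base 7). Lift 8: 4. −1: 3.

4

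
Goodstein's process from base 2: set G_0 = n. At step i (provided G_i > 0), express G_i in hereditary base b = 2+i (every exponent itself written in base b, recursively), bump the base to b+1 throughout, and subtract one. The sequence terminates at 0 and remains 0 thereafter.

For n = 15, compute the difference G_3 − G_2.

17469

(0) 15|_2 = 2^(2 + 1) + 2^2 + 2 + 1 ↦ 3^(3 + 1) + 3^3 + 3 + 1|_3 = 112 ⇒ 111
(1) 111|_3 = 3^(3 + 1) + 3^3 + 3 ↦ 4^(4 + 1) + 4^4 + 4|_4 = 1284 ⇒ 1283
(2) 1283|_4 = 4^(4 + 1) + 4^4 + 3 ↦ 5^(5 + 1) + 5^5 + 3|_5 = 18753 ⇒ 18752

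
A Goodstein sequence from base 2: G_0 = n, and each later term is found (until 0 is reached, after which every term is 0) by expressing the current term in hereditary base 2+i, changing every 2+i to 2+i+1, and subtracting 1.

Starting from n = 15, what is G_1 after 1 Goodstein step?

i=0: 15 = 2^(2 + 1) + 2^2 + 2 + 1 (b=2); 2→3: 3^(3 + 1) + 3^3 + 3 + 1 = 112; 112−1 = 111
i=1: 111 = 3^(3 + 1) + 3^3 + 3 (b=3); 3→4: 4^(4 + 1) + 4^4 + 4 = 1284; 1284−1 = 1283

111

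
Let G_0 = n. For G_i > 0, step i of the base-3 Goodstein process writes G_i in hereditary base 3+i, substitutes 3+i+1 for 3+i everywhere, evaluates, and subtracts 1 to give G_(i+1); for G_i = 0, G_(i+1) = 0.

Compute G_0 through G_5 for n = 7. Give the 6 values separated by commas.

[0] 7 ≡ 2·3 + 1 (base 3). Lift 4: 9. −1: 8.
[1] 8 ≡ 2·4 (base 4). Lift 5: 10. −1: 9.
[2] 9 ≡ 5 + 4 (base 5). Lift 6: 10. −1: 9.
[3] 9 ≡ 6 + 3 (base 6). Lift 7: 10. −1: 9.
[4] 9 ≡ 7 + 2 (base 7). Lift 8: 10. −1: 9.

7, 8, 9, 9, 9, 9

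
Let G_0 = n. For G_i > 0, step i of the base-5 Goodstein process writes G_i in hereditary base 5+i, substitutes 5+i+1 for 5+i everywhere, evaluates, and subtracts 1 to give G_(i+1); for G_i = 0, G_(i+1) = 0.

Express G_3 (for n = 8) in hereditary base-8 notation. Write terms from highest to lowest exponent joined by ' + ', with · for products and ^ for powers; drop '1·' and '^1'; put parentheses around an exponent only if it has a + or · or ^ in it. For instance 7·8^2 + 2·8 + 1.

i=0: 8 = 5 + 3 (b=5); 5→6: 6 + 3 = 9; 9−1 = 8
i=1: 8 = 6 + 2 (b=6); 6→7: 7 + 2 = 9; 9−1 = 8
i=2: 8 = 7 + 1 (b=7); 7→8: 8 + 1 = 9; 9−1 = 8

8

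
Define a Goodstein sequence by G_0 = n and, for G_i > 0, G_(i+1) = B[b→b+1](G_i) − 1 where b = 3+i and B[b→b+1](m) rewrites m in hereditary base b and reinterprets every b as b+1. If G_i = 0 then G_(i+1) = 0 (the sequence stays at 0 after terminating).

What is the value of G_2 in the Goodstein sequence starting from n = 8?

i=0: 8 = 2·3 + 2 (b=3); 3→4: 2·4 + 2 = 10; 10−1 = 9
i=1: 9 = 2·4 + 1 (b=4); 4→5: 2·5 + 1 = 11; 11−1 = 10

10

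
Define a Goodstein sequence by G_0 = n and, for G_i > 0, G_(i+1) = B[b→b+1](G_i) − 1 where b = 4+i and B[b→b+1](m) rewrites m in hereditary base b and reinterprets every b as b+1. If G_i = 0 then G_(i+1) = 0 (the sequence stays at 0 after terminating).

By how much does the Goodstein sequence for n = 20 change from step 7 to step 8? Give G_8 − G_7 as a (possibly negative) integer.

20 —HB4→ 4^2 + 4 —bump→ 5^2 + 5 = 30 —(−1)→ 29
29 —HB5→ 5^2 + 4 —bump→ 6^2 + 4 = 40 —(−1)→ 39
39 —HB6→ 6^2 + 3 —bump→ 7^2 + 3 = 52 —(−1)→ 51
51 —HB7→ 7^2 + 2 —bump→ 8^2 + 2 = 66 —(−1)→ 65
65 —HB8→ 8^2 + 1 —bump→ 9^2 + 1 = 82 —(−1)→ 81
81 —HB9→ 9^2 —bump→ 10^2 = 100 —(−1)→ 99
99 —HB10→ 9·10 + 9 —bump→ 9·11 + 9 = 108 —(−1)→ 107
107 —HB11→ 9·11 + 8 —bump→ 9·12 + 8 = 116 —(−1)→ 115

8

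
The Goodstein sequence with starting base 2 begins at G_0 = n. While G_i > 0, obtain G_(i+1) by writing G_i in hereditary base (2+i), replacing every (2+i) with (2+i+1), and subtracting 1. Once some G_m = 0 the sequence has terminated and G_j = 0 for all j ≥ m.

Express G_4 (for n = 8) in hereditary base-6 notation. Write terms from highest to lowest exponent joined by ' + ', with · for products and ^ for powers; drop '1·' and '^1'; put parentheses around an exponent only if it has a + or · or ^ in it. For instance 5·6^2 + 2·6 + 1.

2·6^6 + 2·6^2 + 6 + 5

base 2: 8 = 2^(2 + 1); at 3: 3^(3 + 1) = 81; next = 80
base 3: 80 = 2·3^3 + 2·3^2 + 2·3 + 2; at 4: 2·4^4 + 2·4^2 + 2·4 + 2 = 554; next = 553
base 4: 553 = 2·4^4 + 2·4^2 + 2·4 + 1; at 5: 2·5^5 + 2·5^2 + 2·5 + 1 = 6311; next = 6310
base 5: 6310 = 2·5^5 + 2·5^2 + 2·5; at 6: 2·6^6 + 2·6^2 + 2·6 = 93396; next = 93395
base 6: 93395 = 2·6^6 + 2·6^2 + 6 + 5; at 7: 2·7^7 + 2·7^2 + 7 + 5 = 1647196; next = 1647195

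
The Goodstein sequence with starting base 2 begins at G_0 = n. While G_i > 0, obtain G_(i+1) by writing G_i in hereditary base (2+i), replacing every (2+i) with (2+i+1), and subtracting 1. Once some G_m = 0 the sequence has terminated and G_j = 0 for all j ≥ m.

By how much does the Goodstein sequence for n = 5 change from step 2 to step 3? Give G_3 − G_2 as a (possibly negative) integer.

5 —HB2→ 2^2 + 1 —bump→ 3^3 + 1 = 28 —(−1)→ 27
27 —HB3→ 3^3 —bump→ 4^4 = 256 —(−1)→ 255
255 —HB4→ 3·4^3 + 3·4^2 + 3·4 + 3 —bump→ 3·5^3 + 3·5^2 + 3·5 + 3 = 468 —(−1)→ 467

212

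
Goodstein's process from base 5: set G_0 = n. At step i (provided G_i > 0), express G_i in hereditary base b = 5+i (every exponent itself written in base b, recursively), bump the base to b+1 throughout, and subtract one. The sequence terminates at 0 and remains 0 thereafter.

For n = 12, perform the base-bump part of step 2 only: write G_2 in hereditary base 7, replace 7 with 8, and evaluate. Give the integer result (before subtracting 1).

[0] 12 ≡ 2·5 + 2 (base 5). Lift 6: 14. −1: 13.
[1] 13 ≡ 2·6 + 1 (base 6). Lift 7: 15. −1: 14.

16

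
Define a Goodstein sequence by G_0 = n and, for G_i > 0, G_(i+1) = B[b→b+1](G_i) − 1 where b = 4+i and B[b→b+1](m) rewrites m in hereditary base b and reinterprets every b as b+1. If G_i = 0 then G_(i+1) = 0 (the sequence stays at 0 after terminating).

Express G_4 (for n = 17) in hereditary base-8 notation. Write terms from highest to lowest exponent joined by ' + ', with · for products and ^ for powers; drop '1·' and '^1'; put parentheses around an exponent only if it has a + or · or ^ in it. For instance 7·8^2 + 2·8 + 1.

step 0: 17 = 4^2 + 1; sub 5 for 4: 5^2 + 1; = 26; G_1 = 26−1 = 25
step 1: 25 = 5^2; sub 6 for 5: 6^2; = 36; G_2 = 36−1 = 35
step 2: 35 = 5·6 + 5; sub 7 for 6: 5·7 + 5; = 40; G_3 = 40−1 = 39
step 3: 39 = 5·7 + 4; sub 8 for 7: 5·8 + 4; = 44; G_4 = 44−1 = 43
step 4: 43 = 5·8 + 3; sub 9 for 8: 5·9 + 3; = 48; G_5 = 48−1 = 47

5·8 + 3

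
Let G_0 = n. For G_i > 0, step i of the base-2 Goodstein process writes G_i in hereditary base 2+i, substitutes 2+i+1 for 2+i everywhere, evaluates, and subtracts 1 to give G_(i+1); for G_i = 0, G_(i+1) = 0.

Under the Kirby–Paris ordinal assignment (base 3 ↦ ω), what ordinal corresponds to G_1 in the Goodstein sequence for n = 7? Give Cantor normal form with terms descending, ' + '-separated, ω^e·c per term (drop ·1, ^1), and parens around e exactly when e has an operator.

ω^ω + ω

(0) 7|_2 = 2^2 + 2 + 1 ↦ 3^3 + 3 + 1|_3 = 31 ⇒ 30
(1) 30|_3 = 3^3 + 3 ↦ 4^4 + 4|_4 = 260 ⇒ 259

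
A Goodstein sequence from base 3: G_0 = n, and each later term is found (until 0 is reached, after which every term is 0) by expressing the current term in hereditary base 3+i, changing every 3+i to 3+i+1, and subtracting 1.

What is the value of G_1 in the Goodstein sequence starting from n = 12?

i=0: 12 = 3^2 + 3 (b=3); 3→4: 4^2 + 4 = 20; 20−1 = 19
i=1: 19 = 4^2 + 3 (b=4); 4→5: 5^2 + 3 = 28; 28−1 = 27

19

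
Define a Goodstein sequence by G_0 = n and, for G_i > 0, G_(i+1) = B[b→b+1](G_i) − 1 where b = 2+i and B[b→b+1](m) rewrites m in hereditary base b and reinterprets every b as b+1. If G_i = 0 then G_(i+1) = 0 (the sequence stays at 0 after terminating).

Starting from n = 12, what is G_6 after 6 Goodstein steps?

base 2: 12 = 2^(2 + 1) + 2^2; at 3: 3^(3 + 1) + 3^3 = 108; next = 107
base 3: 107 = 3^(3 + 1) + 2·3^2 + 2·3 + 2; at 4: 4^(4 + 1) + 2·4^2 + 2·4 + 2 = 1066; next = 1065
base 4: 1065 = 4^(4 + 1) + 2·4^2 + 2·4 + 1; at 5: 5^(5 + 1) + 2·5^2 + 2·5 + 1 = 15686; next = 15685
base 5: 15685 = 5^(5 + 1) + 2·5^2 + 2·5; at 6: 6^(6 + 1) + 2·6^2 + 2·6 = 280020; next = 280019
base 6: 280019 = 6^(6 + 1) + 2·6^2 + 6 + 5; at 7: 7^(7 + 1) + 2·7^2 + 7 + 5 = 5764911; next = 5764910
base 7: 5764910 = 7^(7 + 1) + 2·7^2 + 7 + 4; at 8: 8^(8 + 1) + 2·8^2 + 8 + 4 = 134217868; next = 134217867
base 8: 134217867 = 8^(8 + 1) + 2·8^2 + 8 + 3; at 9: 9^(9 + 1) + 2·9^2 + 9 + 3 = 3486784575; next = 3486784574

134217867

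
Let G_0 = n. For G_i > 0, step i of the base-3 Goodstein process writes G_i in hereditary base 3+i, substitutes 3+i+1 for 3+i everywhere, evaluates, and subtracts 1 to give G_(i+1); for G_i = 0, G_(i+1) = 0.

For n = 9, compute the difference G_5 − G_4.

base 3: 9 = 3^2; at 4: 4^2 = 16; next = 15
base 4: 15 = 3·4 + 3; at 5: 3·5 + 3 = 18; next = 17
base 5: 17 = 3·5 + 2; at 6: 3·6 + 2 = 20; next = 19
base 6: 19 = 3·6 + 1; at 7: 3·7 + 1 = 22; next = 21
base 7: 21 = 3·7; at 8: 3·8 = 24; next = 23

2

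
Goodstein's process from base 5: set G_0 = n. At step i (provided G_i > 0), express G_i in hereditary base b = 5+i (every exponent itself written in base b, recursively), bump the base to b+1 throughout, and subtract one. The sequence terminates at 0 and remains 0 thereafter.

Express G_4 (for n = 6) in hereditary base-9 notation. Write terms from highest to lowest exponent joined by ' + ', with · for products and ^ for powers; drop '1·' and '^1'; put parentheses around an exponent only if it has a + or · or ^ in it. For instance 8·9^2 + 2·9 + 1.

4

[0] 6 ≡ 5 + 1 (base 5). Lift 6: 7. −1: 6.
[1] 6 ≡ 6 (base 6). Lift 7: 7. −1: 6.
[2] 6 ≡ 6 (base 7). Lift 8: 6. −1: 5.
[3] 5 ≡ 5 (base 8). Lift 9: 5. −1: 4.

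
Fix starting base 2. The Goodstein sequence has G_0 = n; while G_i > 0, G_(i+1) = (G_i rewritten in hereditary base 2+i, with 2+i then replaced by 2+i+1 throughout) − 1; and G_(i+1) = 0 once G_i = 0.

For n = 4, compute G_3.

step 0: 4 = 2^2; sub 3 for 2: 3^3; = 27; G_1 = 27−1 = 26
step 1: 26 = 2·3^2 + 2·3 + 2; sub 4 for 3: 2·4^2 + 2·4 + 2; = 42; G_2 = 42−1 = 41
step 2: 41 = 2·4^2 + 2·4 + 1; sub 5 for 4: 2·5^2 + 2·5 + 1; = 61; G_3 = 61−1 = 60
step 3: 60 = 2·5^2 + 2·5; sub 6 for 5: 2·6^2 + 2·6; = 84; G_4 = 84−1 = 83

60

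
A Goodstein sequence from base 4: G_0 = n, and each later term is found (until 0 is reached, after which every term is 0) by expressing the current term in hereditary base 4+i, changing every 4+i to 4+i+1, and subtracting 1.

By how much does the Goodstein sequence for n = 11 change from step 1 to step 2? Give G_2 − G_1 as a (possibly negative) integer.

11 —HB4→ 2·4 + 3 —bump→ 2·5 + 3 = 13 —(−1)→ 12
12 —HB5→ 2·5 + 2 —bump→ 2·6 + 2 = 14 —(−1)→ 13

1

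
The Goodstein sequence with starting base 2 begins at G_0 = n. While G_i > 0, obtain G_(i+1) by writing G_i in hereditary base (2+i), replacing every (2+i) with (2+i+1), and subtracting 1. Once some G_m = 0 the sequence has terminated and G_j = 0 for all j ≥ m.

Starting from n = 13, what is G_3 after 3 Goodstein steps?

G_0=13  [base 2] 2^(2 + 1) + 2^2 + 1  →[2↦3]→  3^(3 + 1) + 3^3 + 1 = 109  −1 ⇒ G_1=108
G_1=108  [base 3] 3^(3 + 1) + 3^3  →[3↦4]→  4^(4 + 1) + 4^4 = 1280  −1 ⇒ G_2=1279
G_2=1279  [base 4] 4^(4 + 1) + 3·4^3 + 3·4^2 + 3·4 + 3  →[4↦5]→  5^(5 + 1) + 3·5^3 + 3·5^2 + 3·5 + 3 = 16093  −1 ⇒ G_3=16092

16092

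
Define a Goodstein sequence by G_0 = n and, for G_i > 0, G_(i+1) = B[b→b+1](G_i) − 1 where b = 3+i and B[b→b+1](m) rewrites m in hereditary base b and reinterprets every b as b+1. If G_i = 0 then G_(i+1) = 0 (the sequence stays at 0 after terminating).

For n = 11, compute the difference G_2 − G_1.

[0] 11 ≡ 3^2 + 2 (base 3). Lift 4: 18. −1: 17.
[1] 17 ≡ 4^2 + 1 (base 4). Lift 5: 26. −1: 25.

8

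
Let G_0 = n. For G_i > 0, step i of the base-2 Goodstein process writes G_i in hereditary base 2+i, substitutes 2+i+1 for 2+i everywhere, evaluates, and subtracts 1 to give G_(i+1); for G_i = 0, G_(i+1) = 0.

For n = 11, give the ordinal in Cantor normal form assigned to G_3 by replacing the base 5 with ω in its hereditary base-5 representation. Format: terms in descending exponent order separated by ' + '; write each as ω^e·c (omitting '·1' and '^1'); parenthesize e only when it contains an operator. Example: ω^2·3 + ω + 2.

ω^(ω + 1) + 2

11 —HB2→ 2^(2 + 1) + 2 + 1 —bump→ 3^(3 + 1) + 3 + 1 = 85 —(−1)→ 84
84 —HB3→ 3^(3 + 1) + 3 —bump→ 4^(4 + 1) + 4 = 1028 —(−1)→ 1027
1027 —HB4→ 4^(4 + 1) + 3 —bump→ 5^(5 + 1) + 3 = 15628 —(−1)→ 15627
15627 —HB5→ 5^(5 + 1) + 2 —bump→ 6^(6 + 1) + 2 = 279938 —(−1)→ 279937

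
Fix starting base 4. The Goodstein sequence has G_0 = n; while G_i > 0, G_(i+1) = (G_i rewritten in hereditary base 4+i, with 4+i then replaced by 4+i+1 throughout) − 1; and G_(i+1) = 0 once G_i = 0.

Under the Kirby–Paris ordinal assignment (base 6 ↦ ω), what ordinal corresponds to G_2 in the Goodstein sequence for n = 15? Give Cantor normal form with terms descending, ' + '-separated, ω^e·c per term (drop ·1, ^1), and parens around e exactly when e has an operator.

[0] 15 ≡ 3·4 + 3 (base 4). Lift 5: 18. −1: 17.
[1] 17 ≡ 3·5 + 2 (base 5). Lift 6: 20. −1: 19.

ω·3 + 1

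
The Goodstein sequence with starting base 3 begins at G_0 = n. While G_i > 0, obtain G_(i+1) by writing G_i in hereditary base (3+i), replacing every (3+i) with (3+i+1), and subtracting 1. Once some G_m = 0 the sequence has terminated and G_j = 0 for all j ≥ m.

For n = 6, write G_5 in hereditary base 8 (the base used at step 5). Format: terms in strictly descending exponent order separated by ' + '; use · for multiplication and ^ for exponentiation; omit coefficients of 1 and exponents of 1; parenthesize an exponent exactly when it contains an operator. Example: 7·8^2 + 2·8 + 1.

[0] 6 ≡ 2·3 (base 3). Lift 4: 8. −1: 7.
[1] 7 ≡ 4 + 3 (base 4). Lift 5: 8. −1: 7.
[2] 7 ≡ 5 + 2 (base 5). Lift 6: 8. −1: 7.
[3] 7 ≡ 6 + 1 (base 6). Lift 7: 8. −1: 7.
[4] 7 ≡ 7 (base 7). Lift 8: 8. −1: 7.
[5] 7 ≡ 7 (base 8). Lift 9: 7. −1: 6.

7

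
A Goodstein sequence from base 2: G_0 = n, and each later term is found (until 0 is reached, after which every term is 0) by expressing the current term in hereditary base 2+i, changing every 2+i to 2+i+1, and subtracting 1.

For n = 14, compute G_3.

18750

base 2: 14 = 2^(2 + 1) + 2^2 + 2; at 3: 3^(3 + 1) + 3^3 + 3 = 111; next = 110
base 3: 110 = 3^(3 + 1) + 3^3 + 2; at 4: 4^(4 + 1) + 4^4 + 2 = 1282; next = 1281
base 4: 1281 = 4^(4 + 1) + 4^4 + 1; at 5: 5^(5 + 1) + 5^5 + 1 = 18751; next = 18750
base 5: 18750 = 5^(5 + 1) + 5^5; at 6: 6^(6 + 1) + 6^6 = 326592; next = 326591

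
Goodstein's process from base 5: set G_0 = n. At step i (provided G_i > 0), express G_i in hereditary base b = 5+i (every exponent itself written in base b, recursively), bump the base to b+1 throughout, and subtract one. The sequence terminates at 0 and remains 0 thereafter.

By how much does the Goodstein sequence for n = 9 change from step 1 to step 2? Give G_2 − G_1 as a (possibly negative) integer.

0

base 5: 9 = 5 + 4; at 6: 6 + 4 = 10; next = 9
base 6: 9 = 6 + 3; at 7: 7 + 3 = 10; next = 9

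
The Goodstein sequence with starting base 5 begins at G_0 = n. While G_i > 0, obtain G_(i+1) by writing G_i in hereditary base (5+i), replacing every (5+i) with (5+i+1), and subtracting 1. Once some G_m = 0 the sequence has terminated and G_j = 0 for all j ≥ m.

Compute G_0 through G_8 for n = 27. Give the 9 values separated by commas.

G_0=27  [base 5] 5^2 + 2  →[5↦6]→  6^2 + 2 = 38  −1 ⇒ G_1=37
G_1=37  [base 6] 6^2 + 1  →[6↦7]→  7^2 + 1 = 50  −1 ⇒ G_2=49
G_2=49  [base 7] 7^2  →[7↦8]→  8^2 = 64  −1 ⇒ G_3=63
G_3=63  [base 8] 7·8 + 7  →[8↦9]→  7·9 + 7 = 70  −1 ⇒ G_4=69
G_4=69  [base 9] 7·9 + 6  →[9↦10]→  7·10 + 6 = 76  −1 ⇒ G_5=75
G_5=75  [base 10] 7·10 + 5  →[10↦11]→  7·11 + 5 = 82  −1 ⇒ G_6=81
G_6=81  [base 11] 7·11 + 4  →[11↦12]→  7·12 + 4 = 88  −1 ⇒ G_7=87
G_7=87  [base 12] 7·12 + 3  →[12↦13]→  7·13 + 3 = 94  −1 ⇒ G_8=93

27, 37, 49, 63, 69, 75, 81, 87, 93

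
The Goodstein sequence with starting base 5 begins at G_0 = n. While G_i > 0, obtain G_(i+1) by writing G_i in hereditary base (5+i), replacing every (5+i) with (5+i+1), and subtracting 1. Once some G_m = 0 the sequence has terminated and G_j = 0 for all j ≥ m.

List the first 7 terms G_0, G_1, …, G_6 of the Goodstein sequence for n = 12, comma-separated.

(0) 12|_5 = 2·5 + 2 ↦ 2·6 + 2|_6 = 14 ⇒ 13
(1) 13|_6 = 2·6 + 1 ↦ 2·7 + 1|_7 = 15 ⇒ 14
(2) 14|_7 = 2·7 ↦ 2·8|_8 = 16 ⇒ 15
(3) 15|_8 = 8 + 7 ↦ 9 + 7|_9 = 16 ⇒ 15
(4) 15|_9 = 9 + 6 ↦ 10 + 6|_10 = 16 ⇒ 15
(5) 15|_10 = 10 + 5 ↦ 11 + 5|_11 = 16 ⇒ 15

12, 13, 14, 15, 15, 15, 15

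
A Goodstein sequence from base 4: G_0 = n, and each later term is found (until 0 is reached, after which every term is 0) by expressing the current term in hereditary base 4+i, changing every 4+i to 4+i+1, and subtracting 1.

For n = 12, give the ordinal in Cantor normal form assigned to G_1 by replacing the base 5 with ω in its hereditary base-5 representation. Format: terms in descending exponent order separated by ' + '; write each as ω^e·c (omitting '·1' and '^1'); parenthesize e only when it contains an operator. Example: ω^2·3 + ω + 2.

G_0 = 12. HB_4(12) = 3·4. Bump = 15. G_1 = 14.
G_1 = 14. HB_5(14) = 2·5 + 4. Bump = 16. G_2 = 15.

ω·2 + 4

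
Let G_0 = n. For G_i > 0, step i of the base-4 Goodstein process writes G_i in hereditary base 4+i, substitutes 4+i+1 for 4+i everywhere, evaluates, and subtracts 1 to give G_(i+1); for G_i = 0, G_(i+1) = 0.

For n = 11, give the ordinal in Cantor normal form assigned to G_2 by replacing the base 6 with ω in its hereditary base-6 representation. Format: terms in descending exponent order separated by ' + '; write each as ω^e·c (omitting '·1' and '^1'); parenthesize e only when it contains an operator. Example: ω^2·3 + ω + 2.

ω·2 + 1

G_0 = 11. HB_4(11) = 2·4 + 3. Bump = 13. G_1 = 12.
G_1 = 12. HB_5(12) = 2·5 + 2. Bump = 14. G_2 = 13.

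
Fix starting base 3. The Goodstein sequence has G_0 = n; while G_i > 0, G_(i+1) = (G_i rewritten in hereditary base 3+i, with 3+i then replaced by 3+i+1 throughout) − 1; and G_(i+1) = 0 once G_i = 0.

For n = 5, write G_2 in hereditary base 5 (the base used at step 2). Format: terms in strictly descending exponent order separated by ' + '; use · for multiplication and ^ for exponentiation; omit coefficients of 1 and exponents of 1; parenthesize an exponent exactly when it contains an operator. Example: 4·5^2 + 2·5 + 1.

G_0=5  [base 3] 3 + 2  →[3↦4]→  4 + 2 = 6  −1 ⇒ G_1=5
G_1=5  [base 4] 4 + 1  →[4↦5]→  5 + 1 = 6  −1 ⇒ G_2=5
G_2=5  [base 5] 5  →[5↦6]→  6 = 6  −1 ⇒ G_3=5

5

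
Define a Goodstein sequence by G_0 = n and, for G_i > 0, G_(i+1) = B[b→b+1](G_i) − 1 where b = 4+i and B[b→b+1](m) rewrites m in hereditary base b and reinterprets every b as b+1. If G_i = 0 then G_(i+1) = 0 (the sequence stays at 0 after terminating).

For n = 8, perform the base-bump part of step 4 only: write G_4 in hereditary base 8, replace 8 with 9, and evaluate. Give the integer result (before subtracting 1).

10

G_0=8  [base 4] 2·4  →[4↦5]→  2·5 = 10  −1 ⇒ G_1=9
G_1=9  [base 5] 5 + 4  →[5↦6]→  6 + 4 = 10  −1 ⇒ G_2=9
G_2=9  [base 6] 6 + 3  →[6↦7]→  7 + 3 = 10  −1 ⇒ G_3=9
G_3=9  [base 7] 7 + 2  →[7↦8]→  8 + 2 = 10  −1 ⇒ G_4=9
G_4=9  [base 8] 8 + 1  →[8↦9]→  9 + 1 = 10  −1 ⇒ G_5=9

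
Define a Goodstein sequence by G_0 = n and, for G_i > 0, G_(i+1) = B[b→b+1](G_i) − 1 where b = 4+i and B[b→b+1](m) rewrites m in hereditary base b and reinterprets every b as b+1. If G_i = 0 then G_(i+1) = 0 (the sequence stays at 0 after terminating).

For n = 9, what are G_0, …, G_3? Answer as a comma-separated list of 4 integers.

9, 10, 11, 11

9 —HB4→ 2·4 + 1 —bump→ 2·5 + 1 = 11 —(−1)→ 10
10 —HB5→ 2·5 —bump→ 2·6 = 12 —(−1)→ 11
11 —HB6→ 6 + 5 —bump→ 7 + 5 = 12 —(−1)→ 11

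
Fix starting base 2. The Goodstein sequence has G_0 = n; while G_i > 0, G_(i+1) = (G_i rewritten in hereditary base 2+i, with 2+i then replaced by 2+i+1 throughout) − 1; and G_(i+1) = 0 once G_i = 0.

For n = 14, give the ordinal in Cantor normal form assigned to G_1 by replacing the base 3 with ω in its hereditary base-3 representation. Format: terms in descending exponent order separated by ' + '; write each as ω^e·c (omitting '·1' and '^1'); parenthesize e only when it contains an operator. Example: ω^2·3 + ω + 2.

ω^(ω + 1) + ω^ω + 2

step 0: 14 = 2^(2 + 1) + 2^2 + 2; sub 3 for 2: 3^(3 + 1) + 3^3 + 3; = 111; G_1 = 111−1 = 110
step 1: 110 = 3^(3 + 1) + 3^3 + 2; sub 4 for 3: 4^(4 + 1) + 4^4 + 2; = 1282; G_2 = 1282−1 = 1281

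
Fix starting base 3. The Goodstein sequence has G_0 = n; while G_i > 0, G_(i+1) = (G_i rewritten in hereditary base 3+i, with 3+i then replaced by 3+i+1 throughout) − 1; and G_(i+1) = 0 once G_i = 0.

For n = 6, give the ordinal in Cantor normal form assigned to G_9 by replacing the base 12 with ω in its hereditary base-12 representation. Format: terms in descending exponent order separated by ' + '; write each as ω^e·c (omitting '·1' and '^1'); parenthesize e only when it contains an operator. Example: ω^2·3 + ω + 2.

i=0: 6 = 2·3 (b=3); 3→4: 2·4 = 8; 8−1 = 7
i=1: 7 = 4 + 3 (b=4); 4→5: 5 + 3 = 8; 8−1 = 7
i=2: 7 = 5 + 2 (b=5); 5→6: 6 + 2 = 8; 8−1 = 7
i=3: 7 = 6 + 1 (b=6); 6→7: 7 + 1 = 8; 8−1 = 7
i=4: 7 = 7 (b=7); 7→8: 8 = 8; 8−1 = 7
i=5: 7 = 7 (b=8); 8→9: 7 = 7; 7−1 = 6
i=6: 6 = 6 (b=9); 9→10: 6 = 6; 6−1 = 5
i=7: 5 = 5 (b=10); 10→11: 5 = 5; 5−1 = 4
i=8: 4 = 4 (b=11); 11→12: 4 = 4; 4−1 = 3

3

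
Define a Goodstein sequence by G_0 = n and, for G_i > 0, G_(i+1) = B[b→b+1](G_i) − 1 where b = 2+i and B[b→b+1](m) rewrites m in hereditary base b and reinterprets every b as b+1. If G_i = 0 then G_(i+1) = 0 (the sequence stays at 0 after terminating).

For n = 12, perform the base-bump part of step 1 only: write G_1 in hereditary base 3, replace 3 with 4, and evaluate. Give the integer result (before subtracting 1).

step 0: 12 = 2^(2 + 1) + 2^2; sub 3 for 2: 3^(3 + 1) + 3^3; = 108; G_1 = 108−1 = 107
step 1: 107 = 3^(3 + 1) + 2·3^2 + 2·3 + 2; sub 4 for 3: 4^(4 + 1) + 2·4^2 + 2·4 + 2; = 1066; G_2 = 1066−1 = 1065

1066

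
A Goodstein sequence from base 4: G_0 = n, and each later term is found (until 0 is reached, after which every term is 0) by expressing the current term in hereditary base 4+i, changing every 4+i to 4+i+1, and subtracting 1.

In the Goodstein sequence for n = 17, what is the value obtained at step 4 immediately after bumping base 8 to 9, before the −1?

48

17 —HB4→ 4^2 + 1 —bump→ 5^2 + 1 = 26 —(−1)→ 25
25 —HB5→ 5^2 —bump→ 6^2 = 36 —(−1)→ 35
35 —HB6→ 5·6 + 5 —bump→ 5·7 + 5 = 40 —(−1)→ 39
39 —HB7→ 5·7 + 4 —bump→ 5·8 + 4 = 44 —(−1)→ 43
43 —HB8→ 5·8 + 3 —bump→ 5·9 + 3 = 48 —(−1)→ 47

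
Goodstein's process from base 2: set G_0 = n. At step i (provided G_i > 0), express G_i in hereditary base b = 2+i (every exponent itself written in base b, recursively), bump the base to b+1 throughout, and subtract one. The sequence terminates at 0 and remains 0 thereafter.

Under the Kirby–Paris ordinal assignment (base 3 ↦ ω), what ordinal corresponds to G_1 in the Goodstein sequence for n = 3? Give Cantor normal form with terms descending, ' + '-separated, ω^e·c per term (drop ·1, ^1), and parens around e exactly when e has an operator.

3 —HB2→ 2 + 1 —bump→ 3 + 1 = 4 —(−1)→ 3
3 —HB3→ 3 —bump→ 4 = 4 —(−1)→ 3

ω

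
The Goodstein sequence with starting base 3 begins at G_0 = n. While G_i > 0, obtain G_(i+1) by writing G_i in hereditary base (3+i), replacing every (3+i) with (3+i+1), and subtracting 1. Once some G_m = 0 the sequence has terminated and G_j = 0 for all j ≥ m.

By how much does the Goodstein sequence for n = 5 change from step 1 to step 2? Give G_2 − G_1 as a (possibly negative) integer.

i=0: 5 = 3 + 2 (b=3); 3→4: 4 + 2 = 6; 6−1 = 5
i=1: 5 = 4 + 1 (b=4); 4→5: 5 + 1 = 6; 6−1 = 5

0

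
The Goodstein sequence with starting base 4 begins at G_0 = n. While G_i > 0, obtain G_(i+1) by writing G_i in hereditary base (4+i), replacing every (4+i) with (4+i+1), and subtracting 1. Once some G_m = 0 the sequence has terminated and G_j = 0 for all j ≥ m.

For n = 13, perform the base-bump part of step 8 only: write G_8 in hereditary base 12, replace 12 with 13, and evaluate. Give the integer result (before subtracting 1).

13 —HB4→ 3·4 + 1 —bump→ 3·5 + 1 = 16 —(−1)→ 15
15 —HB5→ 3·5 —bump→ 3·6 = 18 —(−1)→ 17
17 —HB6→ 2·6 + 5 —bump→ 2·7 + 5 = 19 —(−1)→ 18
18 —HB7→ 2·7 + 4 —bump→ 2·8 + 4 = 20 —(−1)→ 19
19 —HB8→ 2·8 + 3 —bump→ 2·9 + 3 = 21 —(−1)→ 20
20 —HB9→ 2·9 + 2 —bump→ 2·10 + 2 = 22 —(−1)→ 21
21 —HB10→ 2·10 + 1 —bump→ 2·11 + 1 = 23 —(−1)→ 22
22 —HB11→ 2·11 —bump→ 2·12 = 24 —(−1)→ 23

24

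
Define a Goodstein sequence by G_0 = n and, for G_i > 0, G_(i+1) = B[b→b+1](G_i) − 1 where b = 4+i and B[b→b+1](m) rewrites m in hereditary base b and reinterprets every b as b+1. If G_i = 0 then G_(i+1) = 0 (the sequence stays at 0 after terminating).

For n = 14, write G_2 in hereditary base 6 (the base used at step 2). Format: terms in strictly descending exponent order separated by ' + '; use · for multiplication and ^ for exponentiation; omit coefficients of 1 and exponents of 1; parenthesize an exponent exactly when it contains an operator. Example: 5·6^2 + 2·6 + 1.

3·6

step 0: 14 = 3·4 + 2; sub 5 for 4: 3·5 + 2; = 17; G_1 = 17−1 = 16
step 1: 16 = 3·5 + 1; sub 6 for 5: 3·6 + 1; = 19; G_2 = 19−1 = 18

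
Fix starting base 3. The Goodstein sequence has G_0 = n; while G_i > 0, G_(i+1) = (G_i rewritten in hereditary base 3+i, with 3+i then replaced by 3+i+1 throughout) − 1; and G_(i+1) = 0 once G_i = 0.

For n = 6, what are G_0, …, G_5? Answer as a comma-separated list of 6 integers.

(0) 6|_3 = 2·3 ↦ 2·4|_4 = 8 ⇒ 7
(1) 7|_4 = 4 + 3 ↦ 5 + 3|_5 = 8 ⇒ 7
(2) 7|_5 = 5 + 2 ↦ 6 + 2|_6 = 8 ⇒ 7
(3) 7|_6 = 6 + 1 ↦ 7 + 1|_7 = 8 ⇒ 7
(4) 7|_7 = 7 ↦ 8|_8 = 8 ⇒ 7

6, 7, 7, 7, 7, 7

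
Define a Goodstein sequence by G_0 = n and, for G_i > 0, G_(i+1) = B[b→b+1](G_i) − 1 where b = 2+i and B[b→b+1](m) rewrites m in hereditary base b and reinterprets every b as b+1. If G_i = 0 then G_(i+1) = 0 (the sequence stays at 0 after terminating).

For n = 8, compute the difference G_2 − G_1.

473

base 2: 8 = 2^(2 + 1); at 3: 3^(3 + 1) = 81; next = 80
base 3: 80 = 2·3^3 + 2·3^2 + 2·3 + 2; at 4: 2·4^4 + 2·4^2 + 2·4 + 2 = 554; next = 553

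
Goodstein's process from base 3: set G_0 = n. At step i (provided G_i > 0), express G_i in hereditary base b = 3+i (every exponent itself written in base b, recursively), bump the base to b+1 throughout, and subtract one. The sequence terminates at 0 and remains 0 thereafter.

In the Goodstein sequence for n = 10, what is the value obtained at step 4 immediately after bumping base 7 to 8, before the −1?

G_0 = 10. HB_3(10) = 3^2 + 1. Bump = 17. G_1 = 16.
G_1 = 16. HB_4(16) = 4^2. Bump = 25. G_2 = 24.
G_2 = 24. HB_5(24) = 4·5 + 4. Bump = 28. G_3 = 27.
G_3 = 27. HB_6(27) = 4·6 + 3. Bump = 31. G_4 = 30.
G_4 = 30. HB_7(30) = 4·7 + 2. Bump = 34. G_5 = 33.

34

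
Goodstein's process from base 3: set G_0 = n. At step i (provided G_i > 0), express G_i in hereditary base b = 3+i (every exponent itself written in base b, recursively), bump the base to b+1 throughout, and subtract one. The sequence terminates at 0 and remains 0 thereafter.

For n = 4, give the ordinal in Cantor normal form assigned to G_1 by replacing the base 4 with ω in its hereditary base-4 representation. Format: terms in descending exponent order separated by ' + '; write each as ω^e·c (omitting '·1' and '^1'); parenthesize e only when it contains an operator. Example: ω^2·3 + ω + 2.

i=0: 4 = 3 + 1 (b=3); 3→4: 4 + 1 = 5; 5−1 = 4
i=1: 4 = 4 (b=4); 4→5: 5 = 5; 5−1 = 4

ω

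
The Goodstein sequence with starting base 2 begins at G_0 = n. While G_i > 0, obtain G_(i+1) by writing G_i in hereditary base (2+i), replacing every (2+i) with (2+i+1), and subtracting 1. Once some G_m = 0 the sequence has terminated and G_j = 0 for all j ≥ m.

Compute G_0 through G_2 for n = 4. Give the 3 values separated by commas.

4, 26, 41

base 2: 4 = 2^2; at 3: 3^3 = 27; next = 26
base 3: 26 = 2·3^2 + 2·3 + 2; at 4: 2·4^2 + 2·4 + 2 = 42; next = 41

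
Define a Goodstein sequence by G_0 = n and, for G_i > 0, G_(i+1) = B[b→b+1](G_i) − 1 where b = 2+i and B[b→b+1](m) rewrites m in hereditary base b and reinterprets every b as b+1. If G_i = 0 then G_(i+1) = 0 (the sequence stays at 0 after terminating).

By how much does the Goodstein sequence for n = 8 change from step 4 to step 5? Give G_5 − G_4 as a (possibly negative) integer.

(0) 8|_2 = 2^(2 + 1) ↦ 3^(3 + 1)|_3 = 81 ⇒ 80
(1) 80|_3 = 2·3^3 + 2·3^2 + 2·3 + 2 ↦ 2·4^4 + 2·4^2 + 2·4 + 2|_4 = 554 ⇒ 553
(2) 553|_4 = 2·4^4 + 2·4^2 + 2·4 + 1 ↦ 2·5^5 + 2·5^2 + 2·5 + 1|_5 = 6311 ⇒ 6310
(3) 6310|_5 = 2·5^5 + 2·5^2 + 2·5 ↦ 2·6^6 + 2·6^2 + 2·6|_6 = 93396 ⇒ 93395
(4) 93395|_6 = 2·6^6 + 2·6^2 + 6 + 5 ↦ 2·7^7 + 2·7^2 + 7 + 5|_7 = 1647196 ⇒ 1647195

1553800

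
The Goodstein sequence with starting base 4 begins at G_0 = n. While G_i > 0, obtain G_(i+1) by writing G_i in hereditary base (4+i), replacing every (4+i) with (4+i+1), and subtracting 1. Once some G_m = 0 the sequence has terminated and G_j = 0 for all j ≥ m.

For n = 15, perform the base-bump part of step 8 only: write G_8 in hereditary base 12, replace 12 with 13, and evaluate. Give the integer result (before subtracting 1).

29

15 —HB4→ 3·4 + 3 —bump→ 3·5 + 3 = 18 —(−1)→ 17
17 —HB5→ 3·5 + 2 —bump→ 3·6 + 2 = 20 —(−1)→ 19
19 —HB6→ 3·6 + 1 —bump→ 3·7 + 1 = 22 —(−1)→ 21
21 —HB7→ 3·7 —bump→ 3·8 = 24 —(−1)→ 23
23 —HB8→ 2·8 + 7 —bump→ 2·9 + 7 = 25 —(−1)→ 24
24 —HB9→ 2·9 + 6 —bump→ 2·10 + 6 = 26 —(−1)→ 25
25 —HB10→ 2·10 + 5 —bump→ 2·11 + 5 = 27 —(−1)→ 26
26 —HB11→ 2·11 + 4 —bump→ 2·12 + 4 = 28 —(−1)→ 27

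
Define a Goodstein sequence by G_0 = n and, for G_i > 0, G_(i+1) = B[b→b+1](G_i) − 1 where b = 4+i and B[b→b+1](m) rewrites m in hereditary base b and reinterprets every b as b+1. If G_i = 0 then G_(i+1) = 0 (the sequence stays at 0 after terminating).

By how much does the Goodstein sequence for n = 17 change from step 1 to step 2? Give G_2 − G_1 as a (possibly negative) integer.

10

base 4: 17 = 4^2 + 1; at 5: 5^2 + 1 = 26; next = 25
base 5: 25 = 5^2; at 6: 6^2 = 36; next = 35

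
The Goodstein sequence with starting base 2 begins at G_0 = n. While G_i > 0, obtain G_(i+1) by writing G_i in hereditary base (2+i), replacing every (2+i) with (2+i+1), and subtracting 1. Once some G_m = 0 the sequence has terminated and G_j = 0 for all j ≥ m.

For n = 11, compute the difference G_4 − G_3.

i=0: 11 = 2^(2 + 1) + 2 + 1 (b=2); 2→3: 3^(3 + 1) + 3 + 1 = 85; 85−1 = 84
i=1: 84 = 3^(3 + 1) + 3 (b=3); 3→4: 4^(4 + 1) + 4 = 1028; 1028−1 = 1027
i=2: 1027 = 4^(4 + 1) + 3 (b=4); 4→5: 5^(5 + 1) + 3 = 15628; 15628−1 = 15627
i=3: 15627 = 5^(5 + 1) + 2 (b=5); 5→6: 6^(6 + 1) + 2 = 279938; 279938−1 = 279937

264310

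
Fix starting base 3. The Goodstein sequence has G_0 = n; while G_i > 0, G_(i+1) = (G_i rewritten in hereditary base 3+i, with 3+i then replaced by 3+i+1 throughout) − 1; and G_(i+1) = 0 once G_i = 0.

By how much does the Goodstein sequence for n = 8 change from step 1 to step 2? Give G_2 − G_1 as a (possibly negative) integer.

8 —HB3→ 2·3 + 2 —bump→ 2·4 + 2 = 10 —(−1)→ 9
9 —HB4→ 2·4 + 1 —bump→ 2·5 + 1 = 11 —(−1)→ 10

1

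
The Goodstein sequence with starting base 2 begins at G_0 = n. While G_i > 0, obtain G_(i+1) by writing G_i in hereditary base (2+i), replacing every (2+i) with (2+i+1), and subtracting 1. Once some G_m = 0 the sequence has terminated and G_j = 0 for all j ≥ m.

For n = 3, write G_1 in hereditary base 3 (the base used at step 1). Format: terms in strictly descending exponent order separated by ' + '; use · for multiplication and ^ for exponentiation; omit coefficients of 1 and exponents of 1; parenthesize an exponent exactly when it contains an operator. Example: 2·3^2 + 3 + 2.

(0) 3|_2 = 2 + 1 ↦ 3 + 1|_3 = 4 ⇒ 3
(1) 3|_3 = 3 ↦ 4|_4 = 4 ⇒ 3

3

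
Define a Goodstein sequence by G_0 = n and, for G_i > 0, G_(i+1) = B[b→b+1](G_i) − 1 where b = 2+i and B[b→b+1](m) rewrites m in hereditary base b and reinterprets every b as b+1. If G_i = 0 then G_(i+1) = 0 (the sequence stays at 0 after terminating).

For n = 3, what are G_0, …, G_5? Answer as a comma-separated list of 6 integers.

3 —HB2→ 2 + 1 —bump→ 3 + 1 = 4 —(−1)→ 3
3 —HB3→ 3 —bump→ 4 = 4 —(−1)→ 3
3 —HB4→ 3 —bump→ 3 = 3 —(−1)→ 2
2 —HB5→ 2 —bump→ 2 = 2 —(−1)→ 1
1 —HB6→ 1 —bump→ 1 = 1 —(−1)→ 0

3, 3, 3, 2, 1, 0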